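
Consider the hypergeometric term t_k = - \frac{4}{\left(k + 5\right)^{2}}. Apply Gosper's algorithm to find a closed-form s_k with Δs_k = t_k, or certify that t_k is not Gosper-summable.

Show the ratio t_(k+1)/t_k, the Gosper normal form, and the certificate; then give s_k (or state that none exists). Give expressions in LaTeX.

Ratio r(k) = (k + 5)**2/(k + 6)**2.
Normal form (A,B,C) = (k**2 + 10*k + 25, k**2 + 12*k + 36, 1).
f must satisfy (k**2 + 10*k + 25)·f(k+1) − (k**2 + 10*k + 25)·f(k) = 1.
Bound: deg f ≤ 0.
Generic f = c0 gives residual -1; -1 = 0 cannot hold, so t_k is not Gosper-summable.

none — t_k is not Gosper-summable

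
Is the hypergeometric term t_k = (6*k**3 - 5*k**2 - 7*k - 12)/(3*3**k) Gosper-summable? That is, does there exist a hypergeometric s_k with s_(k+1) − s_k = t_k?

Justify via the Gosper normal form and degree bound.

Yes. s_k = (-3*k**3 - 2*k**2 - 3*k + 2)/3**k.

Compute t_(k+1)/t_k: get (6*k**3 + 13*k**2 + k - 18)/(3*(6*k**3 - 5*k**2 - 7*k - 12)).
Take A(k)=1/3, B(k)=1, C(k)=k**3 - 5*k**2/6 - 7*k/6 - 2.
Set up (1/3)·f(k+1) − (1)·f(k) − (k**3 - 5*k**2/6 - 7*k/6 - 2) = 0.
d = 3 from the (0,0,3) case.
Solve for f: f(k) = -(3*k**3 + 2*k**2 + 3*k - 2)/2 (degree 3 ≤ 3).
Then R = B(k−1)f/C = -3*(3*k**3 + 2*k**2 + 3*k - 2)/(6*k**3 - 5*k**2 - 7*k - 12), so s_k = R(k)·t_k = (-3*k**3 - 2*k**2 - 3*k + 2)/3**k.
Check: Δs_k = (6*k**3 - 5*k**2 - 7*k - 12)/(3*3**k). ✓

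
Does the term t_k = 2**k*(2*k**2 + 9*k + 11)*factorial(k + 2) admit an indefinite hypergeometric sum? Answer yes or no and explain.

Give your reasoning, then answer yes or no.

Yes. s_k = 2**k*(k + 1)*factorial(k + 2).

t_(k+1)/t_k = 2*(2*k**3 + 19*k**2 + 61*k + 66)/(2*k**2 + 9*k + 11).
Take A(k)=2*k + 6, B(k)=1, C(k)=k**2 + 9*k/2 + 11/2.
f must satisfy (2*k + 6)·f(k+1) − (1)·f(k) = k**2 + 9*k/2 + 11/2.
Bound: deg f ≤ 1.
Coefficient equations give f(k) = (k + 1)/2.
So s_k = (B(k−1)f/C)·t_k = ((k + 1)/(2*k**2 + 9*k + 11))·t_k = 2**k*(k + 1)*factorial(k + 2).
Δs = 2**k*(2*k**2 + 9*k + 11)*factorial(k + 2), as required.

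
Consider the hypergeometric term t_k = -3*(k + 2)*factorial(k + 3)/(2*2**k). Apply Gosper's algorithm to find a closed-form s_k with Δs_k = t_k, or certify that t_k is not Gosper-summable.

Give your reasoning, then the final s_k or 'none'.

s_k = -3*factorial(k + 3)/2**k

Ratio r(k) = (k + 3)*(k + 4)/(2*(k + 2)).
So A=k/2 + 2 and B=1, with C=k + 2.
Solve (k/2 + 2)·f(k+1) − (1)·f(k) = k + 2.
d = 0 from the (1,0,1) case.
A polynomial solution: f(k) = 2.
Get s_k = R·t_k = -3*factorial(k + 3)/2**k with R(k) = B(k−1)f(k)/C(k) = 2/(k + 2).
Verify: -3*(k + 2)*factorial(k + 3)/(2*2**k) matches t_k.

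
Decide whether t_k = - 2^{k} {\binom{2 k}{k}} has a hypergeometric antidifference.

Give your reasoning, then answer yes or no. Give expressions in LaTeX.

t_(k+1)/t_k = 4*(2*k + 1)/(k + 1).
Gosper form: A/B · C(k+1)/C(k) with A=8*k + 4, B=k + 1, C=1.
Set up (8*k + 4)·f(k+1) − (k)·f(k) − (1) = 0.
Degrees (1,1,0) ⇒ d ≤ -1.
d = -1 < 0 ⇒ no nonzero polynomial f; not summable.

No — negative degree bound, so no certificate f.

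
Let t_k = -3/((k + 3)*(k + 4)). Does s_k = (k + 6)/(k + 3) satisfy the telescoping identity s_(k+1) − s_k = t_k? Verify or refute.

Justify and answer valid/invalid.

s_(k+1) = (k + 7)/(k + 4)
s_(k+1) − s_k = -3/(k**2 + 7*k + 12)
(s_(k+1) − s_k) − t_k = 0

valid (s_(k+1) − s_k reduces to t_k)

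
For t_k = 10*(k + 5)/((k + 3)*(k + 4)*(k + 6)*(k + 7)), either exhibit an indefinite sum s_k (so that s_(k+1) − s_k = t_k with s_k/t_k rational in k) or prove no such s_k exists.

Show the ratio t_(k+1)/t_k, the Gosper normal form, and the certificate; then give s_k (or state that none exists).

s_k = 5*k*(k + 9)/(18*(k**2 + 9*k + 18))

Step 1: r(k) = (k + 3)*(k + 6)**2/((k + 5)**2*(k + 8)).
Gosper form: A/B · C(k+1)/C(k) with A=k + 3, B=k + 8, C=k**2 + 10*k + 25.
f must satisfy (k + 3)·f(k+1) − (k + 7)·f(k) = k**2 + 10*k + 25.
Bound: deg f ≤ 4.
Solving with deg f ≤ 4: f(k) = k*(k + 4)*(k + 5)*(k + 9)/36.
Then R = B(k−1)f/C = k*(k + 4)*(k + 7)*(k + 9)/(36*(k + 5)), so s_k = R(k)·t_k = 5*k*(k + 9)/(18*(k**2 + 9*k + 18)).
s_(k+1) − s_k = 10*(k + 5)/(k**4 + 20*k**3 + 145*k**2 + 450*k + 504) = t_k.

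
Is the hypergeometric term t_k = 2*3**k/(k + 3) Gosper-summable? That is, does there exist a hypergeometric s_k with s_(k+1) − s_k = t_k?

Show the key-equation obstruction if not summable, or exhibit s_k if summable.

No — t_k has no hypergeometric antidifference.

r(k) = 3*(k + 3)/(k + 4) after simplifying.
So A=3*k + 9 and B=k + 4, with C=1.
Key eq: (3*k + 9)·f(k+1) = (k + 3)·f(k) + (1).
Degrees (1,1,0) ⇒ d ≤ -1.
d = -1 < 0 ⇒ no nonzero polynomial f; not summable.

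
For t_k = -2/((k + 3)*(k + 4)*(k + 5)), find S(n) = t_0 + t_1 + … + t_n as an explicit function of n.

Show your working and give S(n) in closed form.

S(n) = (-n**2 - 9*n - 8)/(12*(n**2 + 9*n + 20))

Step 1: r(k) = (k + 3)/(k + 6).
Normal form (A,B,C) = (k + 3, k + 6, 1).
f must satisfy (k + 3)·f(k+1) − (k + 5)·f(k) = 1.
d = 2 from the (1,1,0) case.
A polynomial solution: f(k) = k*(k + 7)/24.
Certificate R = B(k−1)f/C = k*(k + 5)*(k + 7)/24 gives s_k = k*(-k - 7)/(12*(k + 3)*(k + 4)).
Check: Δs_k = -2/(k**3 + 12*k**2 + 47*k + 60). ✓
s_(n+1) = (-n**2 - 9*n - 8)/(12*(n**2 + 9*n + 20)) and s_(0) = 0, so S(n) = (-n**2 - 9*n - 8)/(12*(n**2 + 9*n + 20)).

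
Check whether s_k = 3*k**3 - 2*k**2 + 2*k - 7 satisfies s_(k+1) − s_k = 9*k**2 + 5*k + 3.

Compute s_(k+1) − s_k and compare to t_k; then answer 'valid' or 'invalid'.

valid; difference matches t_k

s_(k+1) = 3*k**3 + 7*k**2 + 7*k - 4
s_(k+1) − s_k = 9*k**2 + 5*k + 3
(s_(k+1) − s_k) − t_k = 0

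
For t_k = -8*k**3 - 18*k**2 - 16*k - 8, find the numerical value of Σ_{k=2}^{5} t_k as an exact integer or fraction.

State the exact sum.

Ratio r(k) = (4*k**3 + 21*k**2 + 38*k + 25)/(4*k**3 + 9*k**2 + 8*k + 4).
Factor: A=1; B=1; C=k**3 + 9*k**2/4 + 2*k + 1.
f must satisfy (1)·f(k+1) − (1)·f(k) = k**3 + 9*k**2/4 + 2*k + 1.
From deg A=0, deg B=0, deg C=3: d=4.
Match coefficients ⇒ f(k) = k*(2*k**3 + 2*k**2 + k + 3)/8.
Then R = B(k−1)f/C = k*(2*k**3 + 2*k**2 + k + 3)/(2*(4*k**3 + 9*k**2 + 8*k + 4)), so s_k = R(k)·t_k = k*(-2*k**3 - 2*k**2 - k - 3).
Check: Δs_k = -8*k**3 - 18*k**2 - 16*k - 8. ✓
Σ_(k=2)^(5) t_k = s_(6) − s_(2) = -3078 − (-58) = -3020.

Σ = -3020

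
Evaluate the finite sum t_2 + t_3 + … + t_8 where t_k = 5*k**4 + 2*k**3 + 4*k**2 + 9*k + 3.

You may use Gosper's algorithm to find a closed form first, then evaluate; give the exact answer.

Σ = 47593

t_(k+1)/t_k = (5*k**4 + 22*k**3 + 40*k**2 + 43*k + 23)/(5*k**4 + 2*k**3 + 4*k**2 + 9*k + 3).
Factor: A=1; B=1; C=k**4 + 2*k**3/5 + 4*k**2/5 + 9*k/5 + 3/5.
Set up (1)·f(k+1) − (1)·f(k) − (k**4 + 2*k**3/5 + 4*k**2/5 + 9*k/5 + 3/5) = 0.
Bound: deg f ≤ 5.
Solve for f: f(k) = k*(k**4 - 2*k**3 + 2*k**2 + 3*k - 1)/5 (degree 5 ≤ 5).
Certificate R = B(k−1)f/C = k*(k**4 - 2*k**3 + 2*k**2 + 3*k - 1)/(5*k**4 + 2*k**3 + 4*k**2 + 9*k + 3) gives s_k = k*(k**4 - 2*k**3 + 2*k**2 + 3*k - 1).
s_(k+1) − s_k = 5*k**4 + 2*k**3 + 4*k**2 + 9*k + 3 = t_k.
Sum = s_(9) − s_(2); s_(9) = 47619, s_(2) = 26 ⇒ 47593.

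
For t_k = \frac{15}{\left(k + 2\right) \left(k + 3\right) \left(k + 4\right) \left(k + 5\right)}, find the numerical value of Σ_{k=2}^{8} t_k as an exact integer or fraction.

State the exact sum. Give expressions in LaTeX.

Σ = 133/3432

The ratio is (k + 2)/(k + 6).
Normal form (A,B,C) = (k + 2, k + 6, 1).
Need (k + 2)·f(k+1) − (k + 5)·f(k) = 1.
Degrees (1,1,0) ⇒ d ≤ 3.
Match coefficients ⇒ f(k) = k*(k**2 + 9*k + 26)/72.
R(k) = B(k−1)·f(k)/C(k) = k*(k + 5)*(k**2 + 9*k + 26)/72; s_k = R·t_k = 5*k*(k**2 + 9*k + 26)/(24*(k + 2)*(k + 3)*(k + 4)).
Δs = 15/(k**4 + 14*k**3 + 71*k**2 + 154*k + 120), as required.
Σ_(k=2)^(8) t_k = s_(9) − s_(2) = 235/1144 − (1/6) = 133/3432.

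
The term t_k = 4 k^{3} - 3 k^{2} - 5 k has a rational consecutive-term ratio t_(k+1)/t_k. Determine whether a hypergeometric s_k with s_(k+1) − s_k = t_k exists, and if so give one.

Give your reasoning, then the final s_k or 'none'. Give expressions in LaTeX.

Ratio r(k) = (4*k**3 + 9*k**2 + k - 4)/(k*(4*k**2 - 3*k - 5)).
Factor: A=1; B=1; C=k**3 - 3*k**2/4 - 5*k/4.
Need (1)·f(k+1) − (1)·f(k) = k**3 - 3*k**2/4 - 5*k/4.
Bound: deg f ≤ 4.
A polynomial solution: f(k) = k*(k - 1)*(k**2 - 2*k - 2)/4.
Then R = B(k−1)f/C = (k - 1)*(k**2 - 2*k - 2)/(4*k**2 - 3*k - 5), so s_k = R(k)·t_k = k*(k**3 - 3*k**2 + 2).
Δs = k*(4*k**2 - 3*k - 5), as required.

s_k = k \left(k^{3} - 3 k^{2} + 2\right)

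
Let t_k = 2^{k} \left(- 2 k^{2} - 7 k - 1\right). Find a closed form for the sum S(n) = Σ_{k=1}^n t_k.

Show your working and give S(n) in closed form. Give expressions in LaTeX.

S(n) = 2^{n + 1} n \left(- 2 n - 3\right)

r(k) = 2*(2*k**2 + 11*k + 10)/(2*k**2 + 7*k + 1) after simplifying.
Gosper form: A/B · C(k+1)/C(k) with A=2, B=1, C=k**2 + 7*k/2 + 1/2.
Need (2)·f(k+1) − (1)·f(k) = k**2 + 7*k/2 + 1/2.
Bound: deg f ≤ 2.
Coefficient equations give f(k) = (k - 1)*(2*k + 1)/2.
So s_k = (B(k−1)f/C)·t_k = ((k - 1)*(2*k + 1)/(2*k**2 + 7*k + 1))·t_k = 2**k*(-2*k**2 + k + 1).
Check: Δs_k = 2**k*(-2*k**2 - 7*k - 1). ✓
s_(n+1) = 2**(n + 1)*n*(-2*n - 3) and s_(1) = 0, so S(n) = 2**(n + 1)*n*(-2*n - 3).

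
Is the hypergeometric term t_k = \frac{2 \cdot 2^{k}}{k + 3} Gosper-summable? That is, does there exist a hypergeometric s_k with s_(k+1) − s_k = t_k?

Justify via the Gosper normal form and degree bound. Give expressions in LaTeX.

No — key equation has no polynomial f.

Ratio r(k) = 2*(k + 3)/(k + 4).
Normal form (A,B,C) = (2*k + 6, k + 4, 1).
Need (2*k + 6)·f(k+1) − (k + 3)·f(k) = 1.
From deg A=1, deg B=1, deg C=0: d=-1.
Bound -1 < 0, so the key equation has no polynomial solution.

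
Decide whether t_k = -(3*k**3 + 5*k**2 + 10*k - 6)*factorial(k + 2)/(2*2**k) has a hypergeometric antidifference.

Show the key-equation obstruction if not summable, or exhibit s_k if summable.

r(k) = (3*k**4 + 23*k**3 + 71*k**2 + 99*k + 36)/(2*(3*k**3 + 5*k**2 + 10*k - 6)) after simplifying.
A = k/2 + 3/2, B = 1, C = k**3 + 5*k**2/3 + 10*k/3 - 2.
Solve (k/2 + 3/2)·f(k+1) − (1)·f(k) = k**3 + 5*k**2/3 + 10*k/3 - 2.
Degrees (1,0,3) ⇒ d ≤ 2.
Coefficient equations give f(k) = 2*(3*k**2 - 4*k - 3)/3.
Certificate R = B(k−1)f/C = 2*(3*k**2 - 4*k - 3)/(3*k**3 + 5*k**2 + 10*k - 6) gives s_k = (-3*k**2 + 4*k + 3)*factorial(k + 2)/2**k.
s_(k+1) − s_k = -(3*k**3 + 5*k**2 + 10*k - 6)*factorial(k + 2)/(2*2**k) = t_k.

Yes. s_k = (-3*k**2 + 4*k + 3)*factorial(k + 2)/2**k.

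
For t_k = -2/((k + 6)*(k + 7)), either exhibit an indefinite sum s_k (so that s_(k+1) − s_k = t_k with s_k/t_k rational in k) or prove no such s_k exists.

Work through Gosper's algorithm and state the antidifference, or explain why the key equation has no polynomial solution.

Compute t_(k+1)/t_k: get (k + 6)/(k + 8).
A = k + 6, B = k + 8, C = 1.
Key eq: (k + 6)·f(k+1) = (k + 7)·f(k) + (1).
Bound: deg f ≤ 1.
Match coefficients ⇒ f(k) = k/6.
R(k) = B(k−1)·f(k)/C(k) = k*(k + 7)/6; s_k = R·t_k = -k/(3*k + 18).
Δs = -2/(k**2 + 13*k + 42), as required.

s_k = -k/(3*k + 18)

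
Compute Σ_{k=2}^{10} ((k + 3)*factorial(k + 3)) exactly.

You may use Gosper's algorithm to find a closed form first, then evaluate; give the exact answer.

Σ = 87178291080

t_(k+1)/t_k = (k + 4)**2/(k + 3).
So A=k + 4 and B=1, with C=k + 3.
Set up (k + 4)·f(k+1) − (1)·f(k) − (k + 3) = 0.
From deg A=1, deg B=0, deg C=1: d=0.
Match coefficients ⇒ f(k) = 1.
So s_k = (B(k−1)f/C)·t_k = (1/(k + 3))·t_k = factorial(k + 3).
Check: Δs_k = (k + 3)*factorial(k + 3). ✓
Evaluate s at k=11 and k=2: 87178291200 and 120; difference 87178291080.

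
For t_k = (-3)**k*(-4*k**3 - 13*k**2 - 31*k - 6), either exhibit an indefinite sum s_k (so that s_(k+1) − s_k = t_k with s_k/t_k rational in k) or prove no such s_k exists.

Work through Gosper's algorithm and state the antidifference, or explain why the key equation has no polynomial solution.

t_(k+1)/t_k = 3*(-4*k**3 - 25*k**2 - 69*k - 54)/(4*k**3 + 13*k**2 + 31*k + 6).
A = -3, B = 1, C = k**3 + 13*k**2/4 + 31*k/4 + 3/2.
f must satisfy (-3)·f(k+1) − (1)·f(k) = k**3 + 13*k**2/4 + 31*k/4 + 3/2.
Bound: deg f ≤ 3.
Solve for f: f(k) = -(k**3 + k**2 + 4*k - 3)/4 (degree 3 ≤ 3).
So s_k = (B(k−1)f/C)·t_k = (-(k**3 + k**2 + 4*k - 3)/(4*k**3 + 13*k**2 + 31*k + 6))·t_k = (-3)**k*(k**3 + k**2 + 4*k - 3).
s_(k+1) − s_k = (-3)**k*(-4*k**3 - 13*k**2 - 31*k - 6) = t_k.

s_k = (-3)**k*(k**3 + k**2 + 4*k - 3)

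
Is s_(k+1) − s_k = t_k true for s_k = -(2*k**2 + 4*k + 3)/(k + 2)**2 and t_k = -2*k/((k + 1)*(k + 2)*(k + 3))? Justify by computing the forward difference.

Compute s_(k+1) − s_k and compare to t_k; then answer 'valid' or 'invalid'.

s_(k+1) = (-4*k - 2*(k + 1)**2 - 7)/(k + 3)**2
s_(k+1) − s_k = (-4*k**2 - 14*k - 9)/(k**4 + 10*k**3 + 37*k**2 + 60*k + 36)
(s_(k+1) − s_k) − t_k = (-2*k**3 - 8*k**2 - 11*k - 9)/(k**5 + 11*k**4 + 47*k**3 + 97*k**2 + 96*k + 36)

Invalid: residual (-2*k**3 - 8*k**2 - 11*k - 9)/(k**5 + 11*k**4 + 47*k**3 + 97*k**2 + 96*k + 36) ≠ 0.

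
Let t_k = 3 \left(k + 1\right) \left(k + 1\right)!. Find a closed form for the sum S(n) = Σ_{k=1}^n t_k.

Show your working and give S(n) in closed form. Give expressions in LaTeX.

S(n) = 3 \left(n + 2\right)! - 6

Ratio r(k) = (k + 2)**2/(k + 1).
A = k + 2, B = 1, C = k + 1.
Solve (k + 2)·f(k+1) − (1)·f(k) = k + 1.
From deg A=1, deg B=0, deg C=1: d=0.
A polynomial solution: f(k) = 1.
Certificate R = B(k−1)f/C = 1/(k + 1) gives s_k = 3*factorial(k + 1).
Δs = 3*(k + 1)*factorial(k + 1), as required.
Evaluate: s_(n+1) = 3*factorial(n + 2); subtract s_(1) = 6 ⇒ S(n) = 3*factorial(n + 2) - 6.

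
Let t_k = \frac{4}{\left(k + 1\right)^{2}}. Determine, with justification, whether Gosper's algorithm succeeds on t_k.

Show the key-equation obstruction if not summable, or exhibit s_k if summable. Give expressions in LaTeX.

No. Not Gosper-summable.

Step 1: r(k) = (k + 1)**2/(k + 2)**2.
A = k**2 + 2*k + 1, B = k**2 + 4*k + 4, C = 1.
f must satisfy (k**2 + 2*k + 1)·f(k+1) − (k**2 + 2*k + 1)·f(k) = 1.
Degrees (2,2,0) ⇒ d ≤ 0.
f = c0 ⇒ A·f(k+1) − B(k−1)·f(k) − C = -1. The system {-1 = 0} is inconsistent; no antidifference.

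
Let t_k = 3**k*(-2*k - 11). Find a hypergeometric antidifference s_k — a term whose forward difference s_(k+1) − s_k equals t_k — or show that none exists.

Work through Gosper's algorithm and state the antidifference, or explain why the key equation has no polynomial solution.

Compute t_(k+1)/t_k: get 3*(2*k + 13)/(2*k + 11).
So A=3 and B=1, with C=k + 11/2.
Need (3)·f(k+1) − (1)·f(k) = k + 11/2.
Bound: deg f ≤ 1.
Solve for f: f(k) = (k + 4)/2 (degree 1 ≤ 1).
Certificate R = B(k−1)f/C = (k + 4)/(2*k + 11) gives s_k = 3**k*(-k - 4).
Δs = 3**k*(-2*k - 11), as required.

s_k = 3**k*(-k - 4)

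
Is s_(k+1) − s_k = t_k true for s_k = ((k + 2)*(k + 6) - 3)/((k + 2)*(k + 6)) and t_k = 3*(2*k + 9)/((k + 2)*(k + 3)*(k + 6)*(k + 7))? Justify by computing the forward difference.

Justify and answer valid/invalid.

Valid — Δs_k = t_k.

s_(k+1) = ((k + 3)*(k + 7) - 3)/((k + 3)*(k + 7))
s_(k+1) − s_k = 3*(2*k + 9)/(k**4 + 18*k**3 + 113*k**2 + 288*k + 252)
(s_(k+1) − s_k) − t_k = 0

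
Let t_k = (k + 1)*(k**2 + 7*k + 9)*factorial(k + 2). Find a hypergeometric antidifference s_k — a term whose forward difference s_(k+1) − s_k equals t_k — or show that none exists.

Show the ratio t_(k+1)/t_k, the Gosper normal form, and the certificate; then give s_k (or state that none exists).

s_k = (k**2 + 4*k - 3)*factorial(k + 2)

The ratio is (k + 2)*(k + 3)*(7*k + (k + 1)**2 + 16)/((k + 1)*(k**2 + 7*k + 9)).
Take A(k)=k + 3, B(k)=1, C(k)=k**3 + 8*k**2 + 16*k + 9.
f must satisfy (k + 3)·f(k+1) − (1)·f(k) = k**3 + 8*k**2 + 16*k + 9.
Degrees (1,0,3) ⇒ d ≤ 2.
A polynomial solution: f(k) = k**2 + 4*k - 3.
Then R = B(k−1)f/C = (k**2 + 4*k - 3)/((k + 1)*(k**2 + 7*k + 9)), so s_k = R(k)·t_k = (k**2 + 4*k - 3)*factorial(k + 2).
Check: Δs_k = (k + 1)*(k**2 + 7*k + 9)*factorial(k + 2). ✓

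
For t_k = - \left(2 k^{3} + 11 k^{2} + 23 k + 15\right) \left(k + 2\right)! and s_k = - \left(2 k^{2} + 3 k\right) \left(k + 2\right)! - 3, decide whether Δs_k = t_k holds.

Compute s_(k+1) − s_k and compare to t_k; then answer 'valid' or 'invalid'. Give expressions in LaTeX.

valid; difference matches t_k

s_(k+1) = -(3*k + 2*(k + 1)**2 + 3)*factorial(k + 3) - 3
s_(k+1) − s_k = -(2*k**3 + 11*k**2 + 23*k + 15)*factorial(k + 2)
(s_(k+1) − s_k) − t_k = 0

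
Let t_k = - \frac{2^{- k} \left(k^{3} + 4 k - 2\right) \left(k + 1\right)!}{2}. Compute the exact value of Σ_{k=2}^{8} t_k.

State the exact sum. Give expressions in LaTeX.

Σ = -907197/2

Ratio r(k) = (k + 2)*(4*k + (k + 1)**3 + 2)/(2*(k**3 + 4*k - 2)).
A = k/2 + 1, B = 1, C = k**3 + 4*k - 2.
Need (k/2 + 1)·f(k+1) − (1)·f(k) = k**3 + 4*k - 2.
From deg A=1, deg B=0, deg C=3: d=2.
Solve for f: f(k) = 2*(k - 1)**2 (degree 2 ≤ 2).
So s_k = (B(k−1)f/C)·t_k = (2*(k - 1)**2/(k**3 + 4*k - 2))·t_k = -(k - 1)**2*factorial(k + 1)/2**k.
s_(k+1) − s_k = -(k**3 + 4*k - 2)*factorial(k + 1)/(2*2**k) = t_k.
Sum = s_(9) − s_(2); s_(9) = -453600, s_(2) = -3/2 ⇒ -907197/2.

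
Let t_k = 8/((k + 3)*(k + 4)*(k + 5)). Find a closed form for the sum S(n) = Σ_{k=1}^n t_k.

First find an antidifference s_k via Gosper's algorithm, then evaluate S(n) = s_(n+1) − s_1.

S(n) = n*(n + 9)/(5*(n**2 + 9*n + 20))

The ratio is (k + 3)/(k + 6).
Normal form (A,B,C) = (k + 3, k + 6, 1).
Key eq: (k + 3)·f(k+1) = (k + 5)·f(k) + (1).
d = 2 from the (1,1,0) case.
A polynomial solution: f(k) = k*(k + 7)/24.
So s_k = (B(k−1)f/C)·t_k = (k*(k + 5)*(k + 7)/24)·t_k = k*(k + 7)/(3*(k + 3)*(k + 4)).
Δs = 8/(k**3 + 12*k**2 + 47*k + 60), as required.
Telescope: S(n) = s_(n+1) − s_(1) = (n**2 + 9*n + 8)/(3*(n**2 + 9*n + 20)) − (2/15) = n*(n + 9)/(5*(n**2 + 9*n + 20)).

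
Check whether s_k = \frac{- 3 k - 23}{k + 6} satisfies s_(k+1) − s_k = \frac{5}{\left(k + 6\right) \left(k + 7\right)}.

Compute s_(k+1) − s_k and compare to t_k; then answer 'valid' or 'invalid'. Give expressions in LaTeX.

s_(k+1) = (-3*k - 26)/(k + 7)
s_(k+1) − s_k = 5/(k**2 + 13*k + 42)
(s_(k+1) − s_k) − t_k = 0

valid (s_(k+1) − s_k reduces to t_k)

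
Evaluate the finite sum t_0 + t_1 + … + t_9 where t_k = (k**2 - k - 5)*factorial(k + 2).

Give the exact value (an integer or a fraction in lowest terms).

Ratio r(k) = (k + 3)*(k - (k + 1)**2 + 6)/(-k**2 + k + 5).
So A=k + 3 and B=1, with C=k**2 - k - 5.
f must satisfy (k + 3)·f(k+1) − (1)·f(k) = k**2 - k - 5.
From deg A=1, deg B=0, deg C=2: d=1.
Solve for f: f(k) = k - 4 (degree 1 ≤ 1).
R(k) = B(k−1)·f(k)/C(k) = (k - 4)/(k**2 - k - 5); s_k = R·t_k = (k - 4)*factorial(k + 2).
Check: Δs_k = (k**2 - k - 5)*factorial(k + 2). ✓
Σ_(k=0)^(9) t_k = s_(10) − s_(0) = 2874009600 − (-8) = 2874009608.

Σ = 2874009608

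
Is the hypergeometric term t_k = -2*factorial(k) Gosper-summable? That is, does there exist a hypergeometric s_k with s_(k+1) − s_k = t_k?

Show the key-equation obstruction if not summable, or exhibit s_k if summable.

No — negative degree bound, so no certificate f.

r(k) = k + 1 after simplifying.
Factor: A=k + 1; B=1; C=1.
Solve (k + 1)·f(k+1) − (1)·f(k) = 1.
From deg A=1, deg B=0, deg C=0: d=-1.
deg f ≤ -1 is impossible — no certificate.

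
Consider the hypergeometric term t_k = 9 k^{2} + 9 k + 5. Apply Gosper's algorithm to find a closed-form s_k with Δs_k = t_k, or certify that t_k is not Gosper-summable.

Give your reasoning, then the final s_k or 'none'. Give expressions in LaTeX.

The ratio is (9*k**2 + 27*k + 23)/(9*k**2 + 9*k + 5).
Take A(k)=1, B(k)=1, C(k)=k**2 + k + 5/9.
Key eq: (1)·f(k+1) = (1)·f(k) + (k**2 + k + 5/9).
Degrees (0,0,2) ⇒ d ≤ 3.
Coefficient equations give f(k) = k*(3*k**2 + 2)/9.
So s_k = (B(k−1)f/C)·t_k = (k*(3*k**2 + 2)/(9*k**2 + 9*k + 5))·t_k = k*(3*k**2 + 2).
Verify: 9*k**2 + 9*k + 5 matches t_k.

s_k = k \left(3 k^{2} + 2\right)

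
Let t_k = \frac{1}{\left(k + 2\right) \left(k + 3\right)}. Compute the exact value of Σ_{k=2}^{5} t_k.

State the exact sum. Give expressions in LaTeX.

Σ = 1/8

The ratio is (k + 2)/(k + 4).
Factor: A=k + 2; B=k + 4; C=1.
Need (k + 2)·f(k+1) − (k + 3)·f(k) = 1.
Bound: deg f ≤ 1.
Coefficient equations give f(k) = k/2.
Certificate R = B(k−1)f/C = k*(k + 3)/2 gives s_k = k/(2*(k + 2)).
Verify: 1/(k**2 + 5*k + 6) matches t_k.
Σ_(k=2)^(5) t_k = s_(6) − s_(2) = 3/8 − (1/4) = 1/8.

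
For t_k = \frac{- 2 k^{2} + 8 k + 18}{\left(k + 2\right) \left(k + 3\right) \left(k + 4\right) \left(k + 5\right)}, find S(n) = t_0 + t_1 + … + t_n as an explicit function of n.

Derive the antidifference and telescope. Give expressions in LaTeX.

S(n) = \frac{n^{3} + 24 n^{2} + 77 n + 54}{6 \left(n^{3} + 12 n^{2} + 47 n + 60\right)}

t_(k+1)/t_k = (k**3 - 16*k - 24)/(k**3 + 2*k**2 - 33*k - 54).
So A=k + 2 and B=k + 6, with C=k**2 - 4*k - 9.
Solve (k + 2)·f(k+1) − (k + 5)·f(k) = k**2 - 4*k - 9.
From deg A=1, deg B=1, deg C=2: d=3.
Solve for f: f(k) = -k*(k**2 + 21*k + 32)/12 (degree 3 ≤ 3).
Get s_k = R·t_k = k*(k**2 + 21*k + 32)/(6*(k + 2)*(k + 3)*(k + 4)) with R(k) = B(k−1)f(k)/C(k) = -k*(k + 5)*(k**2 + 21*k + 32)/(12*(k**2 - 4*k - 9)).
Δs = 2*(-k**2 + 4*k + 9)/(k**4 + 14*k**3 + 71*k**2 + 154*k + 120), as required.
s_(n+1) = (n**3 + 24*n**2 + 77*n + 54)/(6*(n**3 + 12*n**2 + 47*n + 60)) and s_(0) = 0, so S(n) = (n**3 + 24*n**2 + 77*n + 54)/(6*(n**3 + 12*n**2 + 47*n + 60)).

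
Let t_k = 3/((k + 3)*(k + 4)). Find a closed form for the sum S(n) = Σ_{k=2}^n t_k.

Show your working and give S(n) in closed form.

S(n) = 3*(n - 1)/(5*(n + 4))

Step 1: r(k) = (k + 3)/(k + 5).
Gosper form: A/B · C(k+1)/C(k) with A=k + 3, B=k + 5, C=1.
Set up (k + 3)·f(k+1) − (k + 4)·f(k) − (1) = 0.
deg f ≤ 1 (via 1,1,0).
Coefficient equations give f(k) = k/3.
R(k) = B(k−1)·f(k)/C(k) = k*(k + 4)/3; s_k = R·t_k = k/(k + 3).
Δs = 3/(k**2 + 7*k + 12), as required.
s_(n+1) = (n + 1)/(n + 4) and s_(2) = 2/5, so S(n) = 3*(n - 1)/(5*(n + 4)).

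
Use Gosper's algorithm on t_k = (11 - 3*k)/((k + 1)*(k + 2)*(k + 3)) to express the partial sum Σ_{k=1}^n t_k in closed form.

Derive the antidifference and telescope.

S(n) = n*(n + 23)/(6*(n**2 + 5*n + 6))

Ratio r(k) = (k + 1)*(3*k - 8)/((k + 4)*(3*k - 11)).
A = k + 1, B = k + 4, C = k - 11/3.
Set up (k + 1)·f(k+1) − (k + 3)·f(k) − (k - 11/3) = 0.
From deg A=1, deg B=1, deg C=1: d=2.
Match coefficients ⇒ f(k) = -k*(2*k + 9)/3.
Get s_k = R·t_k = k*(2*k + 9)/((k + 1)*(k + 2)) with R(k) = B(k−1)f(k)/C(k) = -k*(k + 3)*(2*k + 9)/(3*k - 11).
Verify: (11 - 3*k)/(k**3 + 6*k**2 + 11*k + 6) matches t_k.
Telescope: S(n) = s_(n+1) − s_(1) = (2*n**2 + 13*n + 11)/(n**2 + 5*n + 6) − (11/6) = n*(n + 23)/(6*(n**2 + 5*n + 6)).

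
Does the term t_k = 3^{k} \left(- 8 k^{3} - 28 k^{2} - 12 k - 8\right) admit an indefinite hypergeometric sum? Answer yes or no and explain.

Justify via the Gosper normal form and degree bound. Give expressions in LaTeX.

Yes. s_k = 4 \cdot 3^{k} \left(- k^{3} + k^{2} - 1\right).

Step 1: r(k) = 3*(2*k**3 + 13*k**2 + 23*k + 14)/(2*k**3 + 7*k**2 + 3*k + 2).
Normal form (A,B,C) = (3, 1, k**3 + 7*k**2/2 + 3*k/2 + 1).
Key eq: (3)·f(k+1) = (1)·f(k) + (k**3 + 7*k**2/2 + 3*k/2 + 1).
deg f ≤ 3 (via 0,0,3).
Solve for f: f(k) = (k**3 - k**2 + 1)/2 (degree 3 ≤ 3).
Then R = B(k−1)f/C = (k**3 - k**2 + 1)/(2*k**3 + 7*k**2 + 3*k + 2), so s_k = R(k)·t_k = 4*3**k*(-k**3 + k**2 - 1).
Verify: 3**k*(-8*k**3 - 28*k**2 - 12*k - 8) matches t_k.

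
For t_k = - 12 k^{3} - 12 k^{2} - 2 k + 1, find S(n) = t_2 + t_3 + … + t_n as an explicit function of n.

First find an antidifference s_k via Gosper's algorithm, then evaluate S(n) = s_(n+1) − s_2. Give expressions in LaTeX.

S(n) = - 3 n^{4} - 10 n^{3} - 10 n^{2} - 2 n + 25

Compute t_(k+1)/t_k: get (12*k**3 + 48*k**2 + 62*k + 25)/(12*k**3 + 12*k**2 + 2*k - 1).
Gosper form: A/B · C(k+1)/C(k) with A=1, B=1, C=k**3 + k**2 + k/6 - 1/12.
f must satisfy (1)·f(k+1) − (1)·f(k) = k**3 + k**2 + k/6 - 1/12.
d = 4 from the (0,0,3) case.
Solving with deg f ≤ 4: f(k) = k**2*(3*k**2 - 2*k - 2)/12.
Certificate R = B(k−1)f/C = k**2*(3*k**2 - 2*k - 2)/(12*k**3 + 12*k**2 + 2*k - 1) gives s_k = k**2*(-3*k**2 + 2*k + 2).
Verify: -12*k**3 - 12*k**2 - 2*k + 1 matches t_k.
Telescope: S(n) = s_(n+1) − s_(2) = -3*n**4 - 10*n**3 - 10*n**2 - 2*n + 1 − (-24) = -3*n**4 - 10*n**3 - 10*n**2 - 2*n + 25.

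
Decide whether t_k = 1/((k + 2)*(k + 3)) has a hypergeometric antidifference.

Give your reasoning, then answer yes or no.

Compute t_(k+1)/t_k: get (k + 2)/(k + 4).
Gosper form: A/B · C(k+1)/C(k) with A=k + 2, B=k + 4, C=1.
Set up (k + 2)·f(k+1) − (k + 3)·f(k) − (1) = 0.
d = 1 from the (1,1,0) case.
A polynomial solution: f(k) = k/2.
R(k) = B(k−1)·f(k)/C(k) = k*(k + 3)/2; s_k = R·t_k = k/(2*(k + 2)).
Verify: 1/(k**2 + 5*k + 6) matches t_k.

Yes. s_k = k/(2*(k + 2)).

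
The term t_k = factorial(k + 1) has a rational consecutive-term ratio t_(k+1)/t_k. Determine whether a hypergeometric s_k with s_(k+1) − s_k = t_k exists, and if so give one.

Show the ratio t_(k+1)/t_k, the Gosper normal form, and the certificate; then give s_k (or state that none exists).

none — t_k is not Gosper-summable

r(k) = k + 2 after simplifying.
A = k + 2, B = 1, C = 1.
Need (k + 2)·f(k+1) − (1)·f(k) = 1.
Degrees (1,0,0) ⇒ d ≤ -1.
deg f ≤ -1 is impossible — no certificate.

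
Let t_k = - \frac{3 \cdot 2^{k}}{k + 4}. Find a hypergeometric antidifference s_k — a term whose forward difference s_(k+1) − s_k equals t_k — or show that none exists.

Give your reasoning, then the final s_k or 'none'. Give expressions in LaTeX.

Ratio r(k) = 2*(k + 4)/(k + 5).
Normal form (A,B,C) = (2*k + 8, k + 5, 1).
Set up (2*k + 8)·f(k+1) − (k + 4)·f(k) − (1) = 0.
Bound: deg f ≤ -1.
Bound -1 < 0, so the key equation has no polynomial solution.

none (Gosper's algorithm certifies no s_k)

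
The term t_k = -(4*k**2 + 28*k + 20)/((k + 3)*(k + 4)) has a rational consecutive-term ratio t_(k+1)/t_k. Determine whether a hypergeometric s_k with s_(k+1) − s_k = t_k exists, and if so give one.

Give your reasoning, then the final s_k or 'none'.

Ratio r(k) = (k + 3)*(7*k + (k + 1)**2 + 12)/((k + 5)*(k**2 + 7*k + 5)).
Normal form (A,B,C) = (k + 3, k + 5, k**2 + 7*k + 5).
Solve (k + 3)·f(k+1) − (k + 4)·f(k) = k**2 + 7*k + 5.
deg f ≤ 2 (via 1,1,2).
Solve for f: f(k) = k*(3*k + 2)/3 (degree 2 ≤ 2).
Then R = B(k−1)f/C = k*(k + 4)*(3*k + 2)/(3*(k**2 + 7*k + 5)), so s_k = R(k)·t_k = -4*k*(3*k + 2)/(3*k + 9).
Check: Δs_k = 4*(-k**2 - 7*k - 5)/(k**2 + 7*k + 12). ✓

s_k = -4*k*(3*k + 2)/(3*k + 9)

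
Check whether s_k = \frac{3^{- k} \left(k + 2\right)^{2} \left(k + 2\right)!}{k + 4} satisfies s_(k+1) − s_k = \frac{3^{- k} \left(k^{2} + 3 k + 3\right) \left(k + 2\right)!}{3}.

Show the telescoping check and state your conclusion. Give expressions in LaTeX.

s_(k+1) = (k + 3)**2*factorial(k + 3)/(3*3**k*(k + 5))
s_(k+1) − s_k = (k**4 + 10*k**3 + 36*k**2 + 63*k + 48)*factorial(k + 2)/(3*3**k*(k + 4)*(k + 5))
(s_(k+1) − s_k) − t_k = -2*(k + 1)*(k**2 + 6*k + 6)*factorial(k + 2)/(3*3**k*(k + 4)*(k + 5))

Invalid: residual - \frac{2 \cdot 3^{- k} \left(k + 1\right) \left(k^{2} + 6 k + 6\right) \left(k + 2\right)!}{3 \left(k + 4\right) \left(k + 5\right)} ≠ 0.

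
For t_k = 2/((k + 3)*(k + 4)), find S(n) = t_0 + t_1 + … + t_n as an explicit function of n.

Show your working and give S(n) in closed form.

t_(k+1)/t_k = (k + 3)/(k + 5).
So A=k + 3 and B=k + 5, with C=1.
f must satisfy (k + 3)·f(k+1) − (k + 4)·f(k) = 1.
Bound: deg f ≤ 1.
Solving with deg f ≤ 1: f(k) = k/3.
So s_k = (B(k−1)f/C)·t_k = (k*(k + 4)/3)·t_k = 2*k/(3*(k + 3)).
Δs = 2/(k**2 + 7*k + 12), as required.
Telescope: S(n) = s_(n+1) − s_(0) = 2*(n + 1)/(3*(n + 4)) − (0) = 2*(n + 1)/(3*(n + 4)).

S(n) = 2*(n + 1)/(3*(n + 4))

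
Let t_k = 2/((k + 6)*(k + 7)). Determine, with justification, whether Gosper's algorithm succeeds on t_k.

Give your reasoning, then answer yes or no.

r(k) = (k + 6)/(k + 8) after simplifying.
Take A(k)=k + 6, B(k)=k + 8, C(k)=1.
f must satisfy (k + 6)·f(k+1) − (k + 7)·f(k) = 1.
Bound: deg f ≤ 1.
Solving with deg f ≤ 1: f(k) = k/6.
Get s_k = R·t_k = k/(3*(k + 6)) with R(k) = B(k−1)f(k)/C(k) = k*(k + 7)/6.
s_(k+1) − s_k = 2/(k**2 + 13*k + 42) = t_k.

Yes. s_k = k/(3*(k + 6)).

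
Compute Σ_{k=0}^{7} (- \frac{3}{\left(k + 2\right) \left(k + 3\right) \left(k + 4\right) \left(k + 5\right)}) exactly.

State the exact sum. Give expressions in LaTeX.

Σ = -9/220

t_(k+1)/t_k = (k + 2)/(k + 6).
Factor: A=k + 2; B=k + 6; C=1.
Need (k + 2)·f(k+1) − (k + 5)·f(k) = 1.
From deg A=1, deg B=1, deg C=0: d=3.
Solve for f: f(k) = k*(k**2 + 9*k + 26)/72 (degree 3 ≤ 3).
Certificate R = B(k−1)f/C = k*(k + 5)*(k**2 + 9*k + 26)/72 gives s_k = k*(-k**2 - 9*k - 26)/(24*(k + 2)*(k + 3)*(k + 4)).
Verify: -3/(k**4 + 14*k**3 + 71*k**2 + 154*k + 120) matches t_k.
Telescoping: Σ = s_(8) − s_(0) = -9/220 − (0) = -9/220.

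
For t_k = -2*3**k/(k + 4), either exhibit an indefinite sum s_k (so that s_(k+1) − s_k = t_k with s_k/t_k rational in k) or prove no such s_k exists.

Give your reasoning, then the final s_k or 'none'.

The ratio is 3*(k + 4)/(k + 5).
A = 3*k + 12, B = k + 5, C = 1.
Need (3*k + 12)·f(k+1) − (k + 4)·f(k) = 1.
d = -1 from the (1,1,0) case.
d = -1 < 0 ⇒ no nonzero polynomial f; not summable.

not Gosper-summable; s_k does not exist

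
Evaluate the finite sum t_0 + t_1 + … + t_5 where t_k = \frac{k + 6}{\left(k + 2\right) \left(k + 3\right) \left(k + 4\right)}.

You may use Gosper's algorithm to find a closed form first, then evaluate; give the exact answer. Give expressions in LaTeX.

t_(k+1)/t_k = (k + 2)*(k + 7)/((k + 5)*(k + 6)).
A = k + 2, B = k + 5, C = k + 6.
Need (k + 2)·f(k+1) − (k + 4)·f(k) = k + 6.
deg f ≤ 2 (via 1,1,1).
A polynomial solution: f(k) = k*(2*k + 7)/3.
So s_k = (B(k−1)f/C)·t_k = (k*(k + 4)*(2*k + 7)/(3*(k + 6)))·t_k = k*(2*k + 7)/(3*(k + 2)*(k + 3)).
Verify: (k + 6)/(k**3 + 9*k**2 + 26*k + 24) matches t_k.
Evaluate s at k=6 and k=0: 19/36 and 0; difference 19/36.

Σ = 19/36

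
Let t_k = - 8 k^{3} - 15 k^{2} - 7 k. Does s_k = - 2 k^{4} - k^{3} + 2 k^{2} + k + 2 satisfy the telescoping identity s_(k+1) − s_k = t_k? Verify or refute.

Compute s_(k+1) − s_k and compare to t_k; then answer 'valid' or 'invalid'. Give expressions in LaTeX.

s_(k+1) = -2*k**4 - 9*k**3 - 13*k**2 - 6*k + 2
s_(k+1) − s_k = k*(-8*k**2 - 15*k - 7)
(s_(k+1) − s_k) − t_k = 0

Valid — Δs_k = t_k.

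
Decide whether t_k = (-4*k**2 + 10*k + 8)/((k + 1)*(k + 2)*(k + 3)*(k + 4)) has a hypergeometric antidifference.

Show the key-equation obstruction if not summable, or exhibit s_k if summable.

t_(k+1)/t_k = (k + 1)*(5*k - 2*(k + 1)**2 + 9)/((k + 5)*(-2*k**2 + 5*k + 4)).
Gosper form: A/B · C(k+1)/C(k) with A=k + 1, B=k + 5, C=k**2 - 5*k/2 - 2.
Need (k + 1)·f(k+1) − (k + 4)·f(k) = k**2 - 5*k/2 - 2.
From deg A=1, deg B=1, deg C=2: d=3.
A polynomial solution: f(k) = -k*(k**2 + 30*k + 17)/24.
Then R = B(k−1)f/C = -k*(k + 4)*(k**2 + 30*k + 17)/(12*(2*k**2 - 5*k - 4)), so s_k = R(k)·t_k = k*(k**2 + 30*k + 17)/(6*(k + 1)*(k + 2)*(k + 3)).
Verify: 2*(-2*k**2 + 5*k + 4)/(k**4 + 10*k**3 + 35*k**2 + 50*k + 24) matches t_k.

Yes. s_k = k*(k**2 + 30*k + 17)/(6*(k + 1)*(k + 2)*(k + 3)).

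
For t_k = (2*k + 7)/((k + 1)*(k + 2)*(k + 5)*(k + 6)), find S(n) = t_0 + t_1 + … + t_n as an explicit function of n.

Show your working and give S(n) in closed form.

The ratio is (k + 1)*(k + 5)*(2*k + 9)/((k + 3)*(k + 7)*(2*k + 7)).
Normal form (A,B,C) = (k + 1, k + 7, k**3 + 21*k**2/2 + 73*k/2 + 42).
Key eq: (k + 1)·f(k+1) = (k + 6)·f(k) + (k**3 + 21*k**2/2 + 73*k/2 + 42).
Degrees (1,1,3) ⇒ d ≤ 5.
Match coefficients ⇒ f(k) = k*(k + 2)*(k + 3)*(k + 4)*(k + 6)/10.
R(k) = B(k−1)·f(k)/C(k) = k*(k + 2)*(k + 6)**2/(5*(2*k + 7)); s_k = R·t_k = k*(k + 6)/(5*(k**2 + 6*k + 5)).
Verify: (2*k + 7)/(k**4 + 14*k**3 + 65*k**2 + 112*k + 60) matches t_k.
Telescope: S(n) = s_(n+1) − s_(0) = (n**2 + 8*n + 7)/(5*(n**2 + 8*n + 12)) − (0) = (n**2 + 8*n + 7)/(5*(n**2 + 8*n + 12)).

S(n) = (n**2 + 8*n + 7)/(5*(n**2 + 8*n + 12))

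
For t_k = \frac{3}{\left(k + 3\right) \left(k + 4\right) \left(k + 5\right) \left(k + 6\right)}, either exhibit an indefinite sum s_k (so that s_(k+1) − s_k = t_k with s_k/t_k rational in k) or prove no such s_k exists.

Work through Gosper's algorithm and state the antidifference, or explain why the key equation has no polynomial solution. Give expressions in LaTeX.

s_k = \frac{k \left(k^{2} + 12 k + 47\right)}{60 \left(k + 3\right) \left(k + 4\right) \left(k + 5\right)}

Compute t_(k+1)/t_k: get (k + 3)/(k + 7).
Factor: A=k + 3; B=k + 7; C=1.
f must satisfy (k + 3)·f(k+1) − (k + 6)·f(k) = 1.
Bound: deg f ≤ 3.
Solving with deg f ≤ 3: f(k) = k*(k**2 + 12*k + 47)/180.
So s_k = (B(k−1)f/C)·t_k = (k*(k + 6)*(k**2 + 12*k + 47)/180)·t_k = k*(k**2 + 12*k + 47)/(60*(k + 3)*(k + 4)*(k + 5)).
s_(k+1) − s_k = 3/(k**4 + 18*k**3 + 119*k**2 + 342*k + 360) = t_k.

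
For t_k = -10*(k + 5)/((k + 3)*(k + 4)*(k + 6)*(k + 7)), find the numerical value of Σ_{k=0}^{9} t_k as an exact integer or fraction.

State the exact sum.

Compute t_(k+1)/t_k: get (k + 3)*(k + 6)**2/((k + 5)**2*(k + 8)).
A = k + 3, B = k + 8, C = k**2 + 10*k + 25.
f must satisfy (k + 3)·f(k+1) − (k + 7)·f(k) = k**2 + 10*k + 25.
From deg A=1, deg B=1, deg C=2: d=4.
Solve for f: f(k) = k*(k + 4)*(k + 5)*(k + 9)/36 (degree 4 ≤ 4).
Then R = B(k−1)f/C = k*(k + 4)*(k + 7)*(k + 9)/(36*(k + 5)), so s_k = R(k)·t_k = 5*k*(-k - 9)/(18*(k**2 + 9*k + 18)).
Δs = 10*(-k - 5)/(k**4 + 20*k**3 + 145*k**2 + 450*k + 504), as required.
Σ_(k=0)^(9) t_k = s_(10) − s_(0) = -475/1872 − (0) = -475/1872.

Σ = -475/1872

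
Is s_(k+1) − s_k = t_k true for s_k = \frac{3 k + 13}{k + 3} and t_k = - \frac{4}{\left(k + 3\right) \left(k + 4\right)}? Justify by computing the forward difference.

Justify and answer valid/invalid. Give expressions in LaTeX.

s_(k+1) = (3*k + 16)/(k + 4)
s_(k+1) − s_k = -4/(k**2 + 7*k + 12)
(s_(k+1) − s_k) − t_k = 0

Valid — Δs_k = t_k.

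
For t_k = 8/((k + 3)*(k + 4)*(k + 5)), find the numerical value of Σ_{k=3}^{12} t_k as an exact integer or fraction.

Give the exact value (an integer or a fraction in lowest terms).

Σ = 115/1428

t_(k+1)/t_k = (k + 3)/(k + 6).
Normal form (A,B,C) = (k + 3, k + 6, 1).
f must satisfy (k + 3)·f(k+1) − (k + 5)·f(k) = 1.
From deg A=1, deg B=1, deg C=0: d=2.
Solving with deg f ≤ 2: f(k) = k*(k + 7)/24.
So s_k = (B(k−1)f/C)·t_k = (k*(k + 5)*(k + 7)/24)·t_k = k*(k + 7)/(3*(k + 3)*(k + 4)).
Check: Δs_k = 8/(k**3 + 12*k**2 + 47*k + 60). ✓
Σ_(k=3)^(12) t_k = s_(13) − s_(3) = 65/204 − (5/21) = 115/1428.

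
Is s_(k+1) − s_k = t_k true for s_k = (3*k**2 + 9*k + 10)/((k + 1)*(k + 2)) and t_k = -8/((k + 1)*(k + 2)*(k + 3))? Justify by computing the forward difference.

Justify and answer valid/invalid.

Valid: the claim telescopes to t_k.

s_(k+1) = (9*k + 3*(k + 1)**2 + 19)/((k + 2)*(k + 3))
s_(k+1) − s_k = -8/(k**3 + 6*k**2 + 11*k + 6)
(s_(k+1) − s_k) − t_k = 0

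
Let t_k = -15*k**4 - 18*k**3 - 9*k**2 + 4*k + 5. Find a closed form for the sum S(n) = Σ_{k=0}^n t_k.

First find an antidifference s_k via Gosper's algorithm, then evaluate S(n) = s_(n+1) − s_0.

S(n) = -3*n**5 - 12*n**4 - 17*n**3 - 7*n**2 + 6*n + 5

r(k) = (15*k**4 + 78*k**3 + 153*k**2 + 128*k + 33)/(15*k**4 + 18*k**3 + 9*k**2 - 4*k - 5) after simplifying.
A = 1, B = 1, C = k**4 + 6*k**3/5 + 3*k**2/5 - 4*k/15 - 1/3.
Set up (1)·f(k+1) − (1)·f(k) − (k**4 + 6*k**3/5 + 3*k**2/5 - 4*k/15 - 1/3) = 0.
deg f ≤ 5 (via 0,0,4).
Coefficient equations give f(k) = k*(3*k**2 + 2)*(k**2 - k - 1)/15.
Then R = B(k−1)f/C = k*(3*k**2 + 2)*(k**2 - k - 1)/(15*k**4 + 18*k**3 + 9*k**2 - 4*k - 5), so s_k = R(k)·t_k = k*(-3*k**4 + 3*k**3 + k**2 + 2*k + 2).
Check: Δs_k = -15*k**4 - 18*k**3 - 9*k**2 + 4*k + 5. ✓
Σ_(k=0)^n t_k = s_(n+1) − s_(0) = (-3*n**5 - 12*n**4 - 17*n**3 - 7*n**2 + 6*n + 5) − (0), i.e. -3*n**5 - 12*n**4 - 17*n**3 - 7*n**2 + 6*n + 5.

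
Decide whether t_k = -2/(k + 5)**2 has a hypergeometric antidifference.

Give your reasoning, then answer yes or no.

No — key equation has no polynomial f.

r(k) = (k + 5)**2/(k + 6)**2 after simplifying.
Take A(k)=k**2 + 10*k + 25, B(k)=k**2 + 12*k + 36, C(k)=1.
Solve (k**2 + 10*k + 25)·f(k+1) − (k**2 + 10*k + 25)·f(k) = 1.
From deg A=2, deg B=2, deg C=0: d=0.
Write f(k) = c0. Then LHS − RHS = -1, requiring -1 = 0: contradictory. No certificate.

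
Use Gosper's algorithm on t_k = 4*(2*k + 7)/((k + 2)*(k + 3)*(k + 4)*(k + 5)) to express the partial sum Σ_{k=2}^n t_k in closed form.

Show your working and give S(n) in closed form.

S(n) = (n**2 + 8*n - 9)/(6*(n**2 + 8*n + 15))

The ratio is (k + 2)*(2*k + 9)/((k + 6)*(2*k + 7)).
A = k + 2, B = k + 6, C = k + 7/2.
Need (k + 2)·f(k+1) − (k + 5)·f(k) = k + 7/2.
d = 3 from the (1,1,1) case.
Solving with deg f ≤ 3: f(k) = k*(k + 3)*(k + 6)/16.
Get s_k = R·t_k = k*(k + 6)/(2*(k**2 + 6*k + 8)) with R(k) = B(k−1)f(k)/C(k) = k*(k + 3)*(k + 5)*(k + 6)/(8*(2*k + 7)).
Verify: 4*(2*k + 7)/(k**4 + 14*k**3 + 71*k**2 + 154*k + 120) matches t_k.
Σ_(k=2)^n t_k = s_(n+1) − s_(2) = ((n**2 + 8*n + 7)/(2*(n**2 + 8*n + 15))) − (1/3), i.e. (n**2 + 8*n - 9)/(6*(n**2 + 8*n + 15)).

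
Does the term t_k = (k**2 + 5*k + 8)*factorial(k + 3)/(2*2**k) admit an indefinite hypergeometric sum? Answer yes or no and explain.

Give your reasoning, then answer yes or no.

The ratio is (k + 4)*(5*k + (k + 1)**2 + 13)/(2*(k**2 + 5*k + 8)).
Factor: A=k/2 + 2; B=1; C=k**2 + 5*k + 8.
Set up (k/2 + 2)·f(k+1) − (1)·f(k) − (k**2 + 5*k + 8) = 0.
Bound: deg f ≤ 1.
Solve for f: f(k) = 2*(k + 2) (degree 1 ≤ 1).
Get s_k = R·t_k = (k + 2)*factorial(k + 3)/2**k with R(k) = B(k−1)f(k)/C(k) = 2*(k + 2)/(k**2 + 5*k + 8).
Verify: (k**2 + 5*k + 8)*factorial(k + 3)/(2*2**k) matches t_k.

Yes. s_k = (k + 2)*factorial(k + 3)/2**k.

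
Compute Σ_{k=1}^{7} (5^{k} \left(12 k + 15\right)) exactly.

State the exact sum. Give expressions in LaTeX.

Σ = 9374985

The ratio is 5*(4*k + 9)/(4*k + 5).
Factor: A=5; B=1; C=k + 5/4.
Key eq: (5)·f(k+1) = (1)·f(k) + (k + 5/4).
Bound: deg f ≤ 1.
Match coefficients ⇒ f(k) = k/4.
Certificate R = B(k−1)f/C = k/(4*k + 5) gives s_k = 3*5**k*k.
Δs = 5**k*(12*k + 15), as required.
Σ_(k=1)^(7) t_k = s_(8) − s_(1) = 9375000 − (15) = 9374985.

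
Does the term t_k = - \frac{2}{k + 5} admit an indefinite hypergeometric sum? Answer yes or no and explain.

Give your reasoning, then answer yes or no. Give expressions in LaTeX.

No — t_k has no hypergeometric antidifference.

Compute t_(k+1)/t_k: get (k + 5)/(k + 6).
Gosper form: A/B · C(k+1)/C(k) with A=k + 5, B=k + 6, C=1.
f must satisfy (k + 5)·f(k+1) − (k + 5)·f(k) = 1.
d = 0 from the (1,1,0) case.
Put f(k) = c0: A·f(k+1) − B(k−1)·f(k) − C = -1; need -1 = 0 — inconsistent ⇒ no f, not summable.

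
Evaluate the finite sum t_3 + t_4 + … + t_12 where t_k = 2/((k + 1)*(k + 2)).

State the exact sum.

The ratio is (k + 1)/(k + 3).
Normal form (A,B,C) = (k + 1, k + 3, 1).
Set up (k + 1)·f(k+1) − (k + 2)·f(k) − (1) = 0.
deg f ≤ 1 (via 1,1,0).
Match coefficients ⇒ f(k) = k.
Then R = B(k−1)f/C = k*(k + 2), so s_k = R(k)·t_k = 2*k/(k + 1).
Δs = 2/(k**2 + 3*k + 2), as required.
Telescoping: Σ = s_(13) − s_(3) = 13/7 − (3/2) = 5/14.

Σ = 5/14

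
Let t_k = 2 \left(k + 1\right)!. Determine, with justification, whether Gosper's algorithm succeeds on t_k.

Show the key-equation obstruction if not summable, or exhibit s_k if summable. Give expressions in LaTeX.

No — key equation has no polynomial f.

Ratio r(k) = k + 2.
Factor: A=k + 2; B=1; C=1.
f must satisfy (k + 2)·f(k+1) − (1)·f(k) = 1.
Bound: deg f ≤ -1.
d = -1 < 0 ⇒ no nonzero polynomial f; not summable.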